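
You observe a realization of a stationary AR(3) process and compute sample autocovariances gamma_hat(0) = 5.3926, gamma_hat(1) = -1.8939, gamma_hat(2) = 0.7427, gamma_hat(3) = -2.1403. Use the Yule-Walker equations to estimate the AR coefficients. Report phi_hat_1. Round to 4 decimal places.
\hat\phi_{1} = -0.3390

The Yule-Walker equations for an AR(p) process read, in matrix form,
  Gamma_p phi = r_p,   with   (Gamma_p)_{ij} = gamma(|i - j|),
                       (r_p)_i = gamma(i),   i,j = 1..p.
Substitute the sample gammas (Toeplitz matrix and right-hand side of size 3):
  Gamma_p = [[5.3926, -1.8939, 0.7427], [-1.8939, 5.3926, -1.8939], [0.7427, -1.8939, 5.3926]]
  r_p     = [-1.8939, 0.7427, -2.1403]
Written out (R1..R3):
  (R1) 5.3926 phi_1 - 1.8939 phi_2 + 0.7427 phi_3 = -1.8939
  (R2) -1.8939 phi_1 + 5.3926 phi_2 - 1.8939 phi_3 = 0.7427
  (R3) 0.7427 phi_1 - 1.8939 phi_2 + 5.3926 phi_3 = -2.1403
Gaussian elimination:
  R2 <- R2 - (-1.8939/5.3926) R1 = R2 - (-0.351204) R1:  4.727456 phi_2 - 1.633061 phi_3 = 0.077556
  R3 <- R3 - (0.7427/5.3926) R1 = R3 - (0.137726) R1:  -1.633061 phi_2 + 5.290311 phi_3 = -1.879461
  R3 <- R3 - (-1.633061/4.727456) R2 = R3 - (-0.345442) R2:  4.726183 phi_3 = -1.85267
Back-substitution:
  phi_hat_3 = -1.85267 / 4.726183 = -0.392001
  phi_hat_2 = (0.077556 - (-1.633061)(-0.392001)) / 4.727456 = -0.119008
  phi_hat_1 = (-1.8939 - (-1.8939)(-0.119008) - (0.7427)(-0.392001)) / 5.3926 = -0.339011
So phi_hat = [-0.3390, -0.1190, -0.3920].
Therefore phi_hat_1 = -0.3390.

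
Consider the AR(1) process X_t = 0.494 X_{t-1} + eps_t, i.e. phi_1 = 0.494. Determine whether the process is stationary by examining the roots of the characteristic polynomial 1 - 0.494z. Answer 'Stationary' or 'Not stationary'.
\text{Stationary}

The AR(p) characteristic polynomial is P(z) = 1 - 0.494z.
Stationarity requires all roots to lie outside the unit circle, i.e. |z| > 1 for every root.
This is linear in z: 1 + (-0.494) z = 0  =>  z = -1/(-0.494) = 2.024291,  |z| = 2.024291.
Moduli of all roots: 2.0243.
All moduli strictly greater than 1? Yes.
Verdict: Stationary.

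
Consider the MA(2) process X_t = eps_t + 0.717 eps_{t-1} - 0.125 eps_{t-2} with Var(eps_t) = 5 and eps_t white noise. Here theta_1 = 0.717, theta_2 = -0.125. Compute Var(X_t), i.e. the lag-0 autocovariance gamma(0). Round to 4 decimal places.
\gamma(0) = 7.6486

For an MA(q) process X_t = eps_t + sum_i theta_i eps_{t-i} with
Var(eps_t) = sigma^2, the variance is
  gamma(0) = sigma^2 * (1 + sum_i theta_i^2).
  sum_i theta_i^2 = (0.717)^2 + (-0.125)^2 = 0.514089 + 0.015625 = 0.529714.
  gamma(0) = 5 * (1 + 0.529714) = 5 * 1.529714 = 7.64857, which rounds to 7.6486.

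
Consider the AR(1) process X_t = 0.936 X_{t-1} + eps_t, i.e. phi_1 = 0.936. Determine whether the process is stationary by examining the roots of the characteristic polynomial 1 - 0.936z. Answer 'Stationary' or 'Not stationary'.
\text{Stationary}

The AR(p) characteristic polynomial is P(z) = 1 - 0.936z.
Stationarity requires all roots to lie outside the unit circle, i.e. |z| > 1 for every root.
This is linear in z: 1 + (-0.936) z = 0  =>  z = -1/(-0.936) = 1.068376,  |z| = 1.068376.
Moduli of all roots: 1.0684.
All moduli strictly greater than 1? Yes.
Verdict: Stationary.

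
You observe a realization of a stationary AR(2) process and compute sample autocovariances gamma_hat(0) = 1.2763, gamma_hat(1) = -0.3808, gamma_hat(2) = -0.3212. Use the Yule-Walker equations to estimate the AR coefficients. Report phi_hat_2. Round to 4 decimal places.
\hat\phi_{2} = -0.3740

The Yule-Walker equations for an AR(p) process read, in matrix form,
  Gamma_p phi = r_p,   with   (Gamma_p)_{ij} = gamma(|i - j|),
                       (r_p)_i = gamma(i),   i,j = 1..p.
Substitute the sample gammas (Toeplitz matrix and right-hand side of size 2):
  Gamma_p = [[1.2763, -0.3808], [-0.3808, 1.2763]]
  r_p     = [-0.3808, -0.3212]
Written out:
  1.2763 phi_1 - 0.3808 phi_2 = -0.3808
  -0.3808 phi_1 + 1.2763 phi_2 = -0.3212
Solve by Cramer's rule:
  det = gamma(0)^2 - gamma(1)^2 = (1.2763)^2 - (-0.3808)^2 = 1.62894169 - 0.14500864 = 1.48393305
  phi_hat_1 = [gamma(1) gamma(0) - gamma(1) gamma(2)] / det = [(-0.3808)(1.2763) - (-0.3808)(-0.3212)] / 1.48393305 = -0.608328 / 1.48393305 = -0.4099
  phi_hat_2 = [gamma(0) gamma(2) - gamma(1)^2] / det = [(1.2763)(-0.3212) - (-0.3808)^2] / 1.48393305 = -0.5549562 / 1.48393305 = -0.374
So phi_hat = [-0.4099, -0.3740].
Therefore phi_hat_2 = -0.3740.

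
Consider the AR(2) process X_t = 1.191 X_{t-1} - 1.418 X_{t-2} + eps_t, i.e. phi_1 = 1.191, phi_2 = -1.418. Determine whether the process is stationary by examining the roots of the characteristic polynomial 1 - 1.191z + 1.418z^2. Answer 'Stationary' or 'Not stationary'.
\text{Not stationary}

The AR(p) characteristic polynomial is P(z) = 1 - 1.191z + 1.418z^2.
Stationarity requires all roots to lie outside the unit circle, i.e. |z| > 1 for every root.
Set 1 + (-1.191) z + (1.418) z^2 = 0, i.e. a z^2 + b z + c = 0 with a = 1.418, b = -1.191, c = 1.
Discriminant D = b^2 - 4ac = (-1.191)^2 - 4*(1.418)*1 = 1.418481 - (5.672) = -4.253519.
D < 0, so the roots are the complex-conjugate pair z = (-b +/- i sqrt(-D)) / (2a) = 0.42 +/- 0.7272i.
For a conjugate pair |z|^2 = z * conj(z) = (product of roots) = c/a = 1/(1.418) = 0.705219, so |z| = sqrt(0.705219) = 0.8398 for both roots.
Moduli of all roots: 0.8398, 0.8398.
All moduli strictly greater than 1? No.
Verdict: Not stationary.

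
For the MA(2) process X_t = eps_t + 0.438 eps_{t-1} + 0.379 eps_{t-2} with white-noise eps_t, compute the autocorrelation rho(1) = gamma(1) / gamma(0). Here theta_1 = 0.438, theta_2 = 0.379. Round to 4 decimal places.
\rho(1) = 0.4523

For an MA(q) process with theta_0 = 1, the autocovariance is
  gamma(k) = sigma^2 * sum_{i=0..q-k} theta_i * theta_{i+k},
and rho(k) = gamma(k) / gamma(0). Sigma^2 cancels.
  numerator   = (1)*(0.438) + (0.438)*(0.379) = 0.604002.
  denominator = (1)^2 + (0.438)^2 + (0.379)^2 = 1.335485.
  rho(1) = 0.604002 / 1.335485 = 0.4523.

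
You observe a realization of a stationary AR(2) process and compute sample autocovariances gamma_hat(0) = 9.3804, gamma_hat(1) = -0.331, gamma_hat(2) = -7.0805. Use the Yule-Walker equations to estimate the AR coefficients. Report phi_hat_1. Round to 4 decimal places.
\hat\phi_{1} = -0.0620

The Yule-Walker equations for an AR(p) process read, in matrix form,
  Gamma_p phi = r_p,   with   (Gamma_p)_{ij} = gamma(|i - j|),
                       (r_p)_i = gamma(i),   i,j = 1..p.
Substitute the sample gammas (Toeplitz matrix and right-hand side of size 2):
  Gamma_p = [[9.3804, -0.331], [-0.331, 9.3804]]
  r_p     = [-0.331, -7.0805]
Written out:
  9.3804 phi_1 - 0.331 phi_2 = -0.331
  -0.331 phi_1 + 9.3804 phi_2 = -7.0805
Solve by Cramer's rule:
  det = gamma(0)^2 - gamma(1)^2 = (9.3804)^2 - (-0.331)^2 = 87.99190416 - 0.109561 = 87.88234316
  phi_hat_1 = [gamma(1) gamma(0) - gamma(1) gamma(2)] / det = [(-0.331)(9.3804) - (-0.331)(-7.0805)] / 87.88234316 = -5.4485579 / 87.88234316 = -0.062
  phi_hat_2 = [gamma(0) gamma(2) - gamma(1)^2] / det = [(9.3804)(-7.0805) - (-0.331)^2] / 87.88234316 = -66.5274832 / 87.88234316 = -0.757
So phi_hat = [-0.0620, -0.7570].
Therefore phi_hat_1 = -0.0620.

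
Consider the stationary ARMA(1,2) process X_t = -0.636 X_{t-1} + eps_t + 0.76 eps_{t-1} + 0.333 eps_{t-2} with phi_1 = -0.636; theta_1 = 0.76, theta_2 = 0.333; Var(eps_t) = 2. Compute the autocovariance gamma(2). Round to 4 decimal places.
\gamma(2) = 0.5559

Multiply the model equation by X_{t-k} and take expectations. With theta_0 = psi_0 = 1 and psi_j the MA(infinity) weights, this gives
  gamma(k) - sum_i phi_i gamma(k-i) = c_k,
  c_k = sigma^2 * sum_{j=k..q} theta_j psi_{j-k}   (c_k = 0 for k > q),
using gamma(-m) = gamma(m).
psi-weights needed (psi_j = theta_j + sum_i phi_i psi_{j-i}):
  psi_1 = theta_1 + phi_1 = 0.76 + (-0.636) = 0.124
  psi_2 = theta_2 + phi_1 psi_1 = 0.333 + (-0.636)(0.124) = 0.254136
Right-hand sides:
  c_0 = sigma^2 (1 + theta_1 psi_1 + theta_2 psi_2) = 2 * (1 + (0.76)(0.124) + (0.333)(0.254136)) = 2 * 1.178867 = 2.357735
  c_1 = sigma^2 (theta_1 + theta_2 psi_1) = 2 * (0.76 + (0.333)(0.124)) = 1.602584
  c_2 = sigma^2 theta_2 = 2 * (0.333) = 0.666
Equations for k = 0 and k = 1 (AR order 1):
  gamma(0) = phi_1 gamma(1) + c_0
  gamma(1) = phi_1 gamma(0) + c_1
Substituting the second into the first: gamma(0) (1 - phi_1^2) = c_0 + phi_1 c_1, so
  gamma(0) = (c_0 + phi_1 c_1) / (1 - phi_1^2) = (2.357735 + (-0.636)(1.602584)) / (1 - (-0.636)^2) = 1.338491 / 0.595504 = 2.247661.
  gamma(1) = phi_1 gamma(0) + c_1 = (-0.636)(2.247661) + (1.602584) = 0.173072.
For k = 2: gamma(2) = phi_1 gamma(1) + c_2
  = (-0.636)(0.173072) + (0.666) = 0.555926.
Therefore gamma(2) = 0.5559 (to 4 decimal places).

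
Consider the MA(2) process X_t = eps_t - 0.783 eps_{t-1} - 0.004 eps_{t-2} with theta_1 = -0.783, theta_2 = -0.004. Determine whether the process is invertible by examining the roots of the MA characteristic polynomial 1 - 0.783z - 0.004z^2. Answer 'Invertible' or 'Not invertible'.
\text{Invertible}

The MA(q) characteristic polynomial is P(z) = 1 - 0.783z - 0.004z^2.
Invertibility requires all roots to lie outside the unit circle, i.e. |z| > 1 for every root.
Set 1 + (-0.783) z + (-0.004) z^2 = 0, i.e. a z^2 + b z + c = 0 with a = -0.004, b = -0.783, c = 1.
Discriminant D = b^2 - 4ac = (-0.783)^2 - 4*(-0.004)*1 = 0.613089 - (-0.016) = 0.629089.
D >= 0, so the roots are real: z = (-b +/- sqrt(D)) / (2a) = (0.783 +/- 0.793151) / (-0.008).
  z_1 = (0.783 + 0.793151) / (-0.008) = -197.0189,   |z_1| = 197.0189.
  z_2 = (0.783 - 0.793151) / (-0.008) = 1.2689,   |z_2| = 1.2689.
Moduli of all roots: 197.0189, 1.2689.
All moduli strictly greater than 1? Yes.
Verdict: Invertible.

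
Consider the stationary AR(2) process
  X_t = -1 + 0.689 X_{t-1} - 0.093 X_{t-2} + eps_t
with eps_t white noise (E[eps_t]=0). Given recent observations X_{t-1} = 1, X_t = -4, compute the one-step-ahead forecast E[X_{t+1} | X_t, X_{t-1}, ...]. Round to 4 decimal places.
E[X_{t+1} \mid \mathcal F_t] = -3.8490

For an AR(p) model X_t = c + sum_i phi_i X_{t-i} + eps_t, the
one-step-ahead conditional mean is
  E[X_{t+1} | X_t, ...] = c + sum_i phi_i X_{t+1-i}.
Substitute known values:
  E[X_{t+1} | ...] = -1 + (0.689) * (-4) + (-0.093) * (1)
                   = -3.8490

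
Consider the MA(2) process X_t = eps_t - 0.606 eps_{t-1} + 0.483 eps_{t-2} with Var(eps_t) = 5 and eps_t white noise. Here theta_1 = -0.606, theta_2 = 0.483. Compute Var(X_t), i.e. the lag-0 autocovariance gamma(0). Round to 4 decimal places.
\gamma(0) = 8.0026

For an MA(q) process X_t = eps_t + sum_i theta_i eps_{t-i} with
Var(eps_t) = sigma^2, the variance is
  gamma(0) = sigma^2 * (1 + sum_i theta_i^2).
  sum_i theta_i^2 = (-0.606)^2 + (0.483)^2 = 0.367236 + 0.233289 = 0.600525.
  gamma(0) = 5 * (1 + 0.600525) = 5 * 1.600525 = 8.002625, which rounds to 8.0026.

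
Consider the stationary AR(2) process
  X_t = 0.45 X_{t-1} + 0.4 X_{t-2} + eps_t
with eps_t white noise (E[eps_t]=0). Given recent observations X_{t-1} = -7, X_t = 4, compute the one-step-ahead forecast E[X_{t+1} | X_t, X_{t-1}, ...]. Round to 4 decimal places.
E[X_{t+1} \mid \mathcal F_t] = -1.0000

For an AR(p) model X_t = c + sum_i phi_i X_{t-i} + eps_t, the
one-step-ahead conditional mean is
  E[X_{t+1} | X_t, ...] = c + sum_i phi_i X_{t+1-i}.
Substitute known values:
  E[X_{t+1} | ...] = (0.45) * (4) + (0.4) * (-7)
                   = -1.0000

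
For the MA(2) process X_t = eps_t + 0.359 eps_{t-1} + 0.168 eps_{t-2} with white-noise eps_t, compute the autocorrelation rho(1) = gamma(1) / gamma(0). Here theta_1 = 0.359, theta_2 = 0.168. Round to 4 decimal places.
\rho(1) = 0.3624

For an MA(q) process with theta_0 = 1, the autocovariance is
  gamma(k) = sigma^2 * sum_{i=0..q-k} theta_i * theta_{i+k},
and rho(k) = gamma(k) / gamma(0). Sigma^2 cancels.
  numerator   = (1)*(0.359) + (0.359)*(0.168) = 0.419312.
  denominator = (1)^2 + (0.359)^2 + (0.168)^2 = 1.157105.
  rho(1) = 0.419312 / 1.157105 = 0.3624.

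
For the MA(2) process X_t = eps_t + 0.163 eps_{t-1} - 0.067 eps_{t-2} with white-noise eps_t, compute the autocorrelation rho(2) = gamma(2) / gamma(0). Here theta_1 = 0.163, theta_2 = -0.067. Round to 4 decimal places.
\rho(2) = -0.0650

For an MA(q) process with theta_0 = 1, the autocovariance is
  gamma(k) = sigma^2 * sum_{i=0..q-k} theta_i * theta_{i+k},
and rho(k) = gamma(k) / gamma(0). Sigma^2 cancels.
  numerator   = (1)*(-0.067) = -0.067.
  denominator = (1)^2 + (0.163)^2 + (-0.067)^2 = 1.031058.
  rho(2) = -0.067 / 1.031058 = -0.0650.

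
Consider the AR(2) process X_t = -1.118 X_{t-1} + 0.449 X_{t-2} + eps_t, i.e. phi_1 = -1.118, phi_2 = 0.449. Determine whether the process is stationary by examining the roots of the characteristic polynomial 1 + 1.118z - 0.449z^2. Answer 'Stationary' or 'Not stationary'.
\text{Not stationary}

The AR(p) characteristic polynomial is P(z) = 1 + 1.118z - 0.449z^2.
Stationarity requires all roots to lie outside the unit circle, i.e. |z| > 1 for every root.
Set 1 + (1.118) z + (-0.449) z^2 = 0, i.e. a z^2 + b z + c = 0 with a = -0.449, b = 1.118, c = 1.
Discriminant D = b^2 - 4ac = (1.118)^2 - 4*(-0.449)*1 = 1.249924 - (-1.796) = 3.045924.
D >= 0, so the roots are real: z = (-b +/- sqrt(D)) / (2a) = (-1.118 +/- 1.745258) / (-0.898).
  z_1 = (-1.118 + 1.745258) / (-0.898) = -0.6985,   |z_1| = 0.6985.
  z_2 = (-1.118 - 1.745258) / (-0.898) = 3.1885,   |z_2| = 3.1885.
Moduli of all roots: 0.6985, 3.1885.
All moduli strictly greater than 1? No.
Verdict: Not stationary.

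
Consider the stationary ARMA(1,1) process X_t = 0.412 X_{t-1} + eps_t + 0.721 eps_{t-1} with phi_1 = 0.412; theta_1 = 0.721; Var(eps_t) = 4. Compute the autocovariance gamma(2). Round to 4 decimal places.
\gamma(2) = 2.9170

Multiply the model equation by X_{t-k} and take expectations. With theta_0 = psi_0 = 1 and psi_j the MA(infinity) weights, this gives
  gamma(k) - sum_i phi_i gamma(k-i) = c_k,
  c_k = sigma^2 * sum_{j=k..q} theta_j psi_{j-k}   (c_k = 0 for k > q),
using gamma(-m) = gamma(m).
psi-weights needed (psi_j = theta_j + sum_i phi_i psi_{j-i}):
  psi_1 = theta_1 + phi_1 = 0.721 + (0.412) = 1.133
Right-hand sides:
  c_0 = sigma^2 (1 + theta_1 psi_1) = 4 * (1 + (0.721)(1.133)) = 4 * 1.816893 = 7.267572
  c_1 = sigma^2 theta_1 = 4 * (0.721) = 2.884
  c_2 = 0
Equations for k = 0 and k = 1 (AR order 1):
  gamma(0) = phi_1 gamma(1) + c_0
  gamma(1) = phi_1 gamma(0) + c_1
Substituting the second into the first: gamma(0) (1 - phi_1^2) = c_0 + phi_1 c_1, so
  gamma(0) = (c_0 + phi_1 c_1) / (1 - phi_1^2) = (7.267572 + (0.412)(2.884)) / (1 - (0.412)^2) = 8.45578 / 0.830256 = 10.184545.
  gamma(1) = phi_1 gamma(0) + c_1 = (0.412)(10.184545) + (2.884) = 7.080033.
For k = 2 (> q): gamma(2) = phi_1 gamma(1) = (0.412)(7.080033) = 2.916973.
Therefore gamma(2) = 2.9170 (to 4 decimal places).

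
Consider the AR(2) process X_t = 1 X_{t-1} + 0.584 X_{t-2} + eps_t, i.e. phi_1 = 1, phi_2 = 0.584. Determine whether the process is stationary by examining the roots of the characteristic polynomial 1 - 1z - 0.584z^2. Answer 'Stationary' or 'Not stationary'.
\text{Not stationary}

The AR(p) characteristic polynomial is P(z) = 1 - 1z - 0.584z^2.
Stationarity requires all roots to lie outside the unit circle, i.e. |z| > 1 for every root.
Set 1 + (-1) z + (-0.584) z^2 = 0, i.e. a z^2 + b z + c = 0 with a = -0.584, b = -1, c = 1.
Discriminant D = b^2 - 4ac = (-1)^2 - 4*(-0.584)*1 = 1 - (-2.336) = 3.336.
D >= 0, so the roots are real: z = (-b +/- sqrt(D)) / (2a) = (1 +/- 1.826472) / (-1.168).
  z_1 = (1 + 1.826472) / (-1.168) = -2.4199,   |z_1| = 2.4199.
  z_2 = (1 - 1.826472) / (-1.168) = 0.7076,   |z_2| = 0.7076.
Moduli of all roots: 2.4199, 0.7076.
All moduli strictly greater than 1? No.
Verdict: Not stationary.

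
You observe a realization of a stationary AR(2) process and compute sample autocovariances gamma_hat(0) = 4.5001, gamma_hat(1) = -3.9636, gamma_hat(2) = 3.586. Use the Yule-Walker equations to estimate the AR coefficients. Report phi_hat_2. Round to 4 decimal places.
\hat\phi_{2} = 0.0941

The Yule-Walker equations for an AR(p) process read, in matrix form,
  Gamma_p phi = r_p,   with   (Gamma_p)_{ij} = gamma(|i - j|),
                       (r_p)_i = gamma(i),   i,j = 1..p.
Substitute the sample gammas (Toeplitz matrix and right-hand side of size 2):
  Gamma_p = [[4.5001, -3.9636], [-3.9636, 4.5001]]
  r_p     = [-3.9636, 3.586]
Written out:
  4.5001 phi_1 - 3.9636 phi_2 = -3.9636
  -3.9636 phi_1 + 4.5001 phi_2 = 3.586
Solve by Cramer's rule:
  det = gamma(0)^2 - gamma(1)^2 = (4.5001)^2 - (-3.9636)^2 = 20.25090001 - 15.71012496 = 4.54077505
  phi_hat_1 = [gamma(1) gamma(0) - gamma(1) gamma(2)] / det = [(-3.9636)(4.5001) - (-3.9636)(3.586)] / 4.54077505 = -3.62312676 / 4.54077505 = -0.7979
  phi_hat_2 = [gamma(0) gamma(2) - gamma(1)^2] / det = [(4.5001)(3.586) - (-3.9636)^2] / 4.54077505 = 0.42723364 / 4.54077505 = 0.0941
So phi_hat = [-0.7979, 0.0941].
Therefore phi_hat_2 = 0.0941.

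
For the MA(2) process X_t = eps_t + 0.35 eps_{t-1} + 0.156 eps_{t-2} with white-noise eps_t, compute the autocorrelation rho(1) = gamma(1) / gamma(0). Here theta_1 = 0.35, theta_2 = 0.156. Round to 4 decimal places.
\rho(1) = 0.3528

For an MA(q) process with theta_0 = 1, the autocovariance is
  gamma(k) = sigma^2 * sum_{i=0..q-k} theta_i * theta_{i+k},
and rho(k) = gamma(k) / gamma(0). Sigma^2 cancels.
  numerator   = (1)*(0.35) + (0.35)*(0.156) = 0.4046.
  denominator = (1)^2 + (0.35)^2 + (0.156)^2 = 1.146836.
  rho(1) = 0.4046 / 1.146836 = 0.3528.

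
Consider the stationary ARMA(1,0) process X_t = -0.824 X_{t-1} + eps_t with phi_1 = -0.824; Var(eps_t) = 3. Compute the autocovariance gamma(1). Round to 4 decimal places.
\gamma(1) = -7.7004

Multiply the model equation by X_{t-k} and take expectations. With theta_0 = psi_0 = 1 and psi_j the MA(infinity) weights, this gives
  gamma(k) - sum_i phi_i gamma(k-i) = c_k,
  c_k = sigma^2 * sum_{j=k..q} theta_j psi_{j-k}   (c_k = 0 for k > q),
using gamma(-m) = gamma(m).
Pure AR (q = 0): c_0 = sigma^2 = 3, c_k = 0 for k >= 1.
Equations for k = 0 and k = 1 (AR order 1):
  gamma(0) = phi_1 gamma(1) + c_0
  gamma(1) = phi_1 gamma(0) + c_1
Substituting the second into the first: gamma(0) (1 - phi_1^2) = c_0 + phi_1 c_1, so
  gamma(0) = c_0 / (1 - phi_1^2) = 3 / (1 - (-0.824)^2) = 3 / 0.321024 = 9.345096.
  gamma(1) = phi_1 gamma(0) = (-0.824)(9.345096) = -7.700359.
Therefore gamma(1) = -7.7004 (to 4 decimal places).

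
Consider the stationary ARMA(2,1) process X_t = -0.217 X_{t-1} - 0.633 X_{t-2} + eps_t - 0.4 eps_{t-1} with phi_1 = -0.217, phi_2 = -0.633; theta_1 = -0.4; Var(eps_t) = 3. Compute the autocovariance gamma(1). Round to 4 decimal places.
\gamma(1) = -1.5923

Multiply the model equation by X_{t-k} and take expectations. With theta_0 = psi_0 = 1 and psi_j the MA(infinity) weights, this gives
  gamma(k) - sum_i phi_i gamma(k-i) = c_k,
  c_k = sigma^2 * sum_{j=k..q} theta_j psi_{j-k}   (c_k = 0 for k > q),
using gamma(-m) = gamma(m).
psi-weights needed (psi_j = theta_j + sum_i phi_i psi_{j-i}):
  psi_1 = theta_1 + phi_1 = -0.4 + (-0.217) = -0.617
Right-hand sides:
  c_0 = sigma^2 (1 + theta_1 psi_1) = 3 * (1 + (-0.4)(-0.617)) = 3 * 1.2468 = 3.7404
  c_1 = sigma^2 theta_1 = 3 * (-0.4) = -1.2
  c_2 = 0
Equations for k = 0, 1, 2 (AR order 2, c_2 = 0):
  (E0) gamma(0) = phi_1 gamma(1) + phi_2 gamma(2) + c_0
  (E1) gamma(1) = phi_1 gamma(0) + phi_2 gamma(1) + c_1
  (E2) gamma(2) = phi_1 gamma(1) + phi_2 gamma(0)
From (E1): gamma(1) = A gamma(0) + B with
  A = phi_1 / (1 - phi_2) = -0.217 / 1.633 = -0.132884,   B = c_1 / (1 - phi_2) = -1.2 / 1.633 = -0.734844.
Insert (E2) into (E0): gamma(0) (1 - phi_2^2) = phi_1 (1 + phi_2) gamma(1) + c_0.
  phi_1 (1 + phi_2) = (-0.217)(0.367) = -0.079639,   1 - phi_2^2 = 0.599311.
Replace gamma(1) by A gamma(0) + B and collect gamma(0):
  gamma(0) [0.599311 - (-0.079639)(-0.132884)] = (-0.079639)(-0.734844) + 3.7404
  gamma(0) * 0.588728 = 3.798922
  gamma(0) = 3.798922 / 0.588728 = 6.45276.
  gamma(1) = A gamma(0) + B = (-0.132884)(6.45276) + (-0.734844) = -1.592314.
Therefore gamma(1) = -1.5923 (to 4 decimal places).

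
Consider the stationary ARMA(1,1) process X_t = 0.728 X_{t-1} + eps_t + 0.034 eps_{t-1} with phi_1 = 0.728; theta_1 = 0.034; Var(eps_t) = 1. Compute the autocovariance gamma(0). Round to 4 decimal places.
\gamma(0) = 2.2354

Multiply the model equation by X_{t-k} and take expectations. With theta_0 = psi_0 = 1 and psi_j the MA(infinity) weights, this gives
  gamma(k) - sum_i phi_i gamma(k-i) = c_k,
  c_k = sigma^2 * sum_{j=k..q} theta_j psi_{j-k}   (c_k = 0 for k > q),
using gamma(-m) = gamma(m).
psi-weights needed (psi_j = theta_j + sum_i phi_i psi_{j-i}):
  psi_1 = theta_1 + phi_1 = 0.034 + (0.728) = 0.762
Right-hand sides:
  c_0 = sigma^2 (1 + theta_1 psi_1) = 1 * (1 + (0.034)(0.762)) = 1 * 1.025908 = 1.025908
  c_1 = sigma^2 theta_1 = 1 * (0.034) = 0.034
  c_2 = 0
Equations for k = 0 and k = 1 (AR order 1):
  gamma(0) = phi_1 gamma(1) + c_0
  gamma(1) = phi_1 gamma(0) + c_1
Substituting the second into the first: gamma(0) (1 - phi_1^2) = c_0 + phi_1 c_1, so
  gamma(0) = (c_0 + phi_1 c_1) / (1 - phi_1^2) = (1.025908 + (0.728)(0.034)) / (1 - (0.728)^2) = 1.05066 / 0.470016 = 2.235371.
Therefore gamma(0) = 2.2354 (to 4 decimal places).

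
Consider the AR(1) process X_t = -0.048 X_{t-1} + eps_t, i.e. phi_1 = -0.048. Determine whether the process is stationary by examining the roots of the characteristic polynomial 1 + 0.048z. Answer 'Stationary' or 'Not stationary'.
\text{Stationary}

The AR(p) characteristic polynomial is P(z) = 1 + 0.048z.
Stationarity requires all roots to lie outside the unit circle, i.e. |z| > 1 for every root.
This is linear in z: 1 + (0.048) z = 0  =>  z = -1/(0.048) = -20.833333,  |z| = 20.833333.
Moduli of all roots: 20.8333.
All moduli strictly greater than 1? Yes.
Verdict: Stationary.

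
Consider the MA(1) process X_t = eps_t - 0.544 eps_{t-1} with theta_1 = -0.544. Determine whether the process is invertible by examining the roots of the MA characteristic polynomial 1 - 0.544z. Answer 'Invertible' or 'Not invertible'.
\text{Invertible}

The MA(q) characteristic polynomial is P(z) = 1 - 0.544z.
Invertibility requires all roots to lie outside the unit circle, i.e. |z| > 1 for every root.
This is linear in z: 1 + (-0.544) z = 0  =>  z = -1/(-0.544) = 1.838235,  |z| = 1.838235.
Moduli of all roots: 1.8382.
All moduli strictly greater than 1? Yes.
Verdict: Invertible.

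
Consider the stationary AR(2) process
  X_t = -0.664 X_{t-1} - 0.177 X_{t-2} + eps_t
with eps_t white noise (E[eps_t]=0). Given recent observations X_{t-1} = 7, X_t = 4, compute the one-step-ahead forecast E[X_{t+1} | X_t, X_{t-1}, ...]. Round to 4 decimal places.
E[X_{t+1} \mid \mathcal F_t] = -3.8950

For an AR(p) model X_t = c + sum_i phi_i X_{t-i} + eps_t, the
one-step-ahead conditional mean is
  E[X_{t+1} | X_t, ...] = c + sum_i phi_i X_{t+1-i}.
Substitute known values:
  E[X_{t+1} | ...] = (-0.664) * (4) + (-0.177) * (7)
                   = -3.8950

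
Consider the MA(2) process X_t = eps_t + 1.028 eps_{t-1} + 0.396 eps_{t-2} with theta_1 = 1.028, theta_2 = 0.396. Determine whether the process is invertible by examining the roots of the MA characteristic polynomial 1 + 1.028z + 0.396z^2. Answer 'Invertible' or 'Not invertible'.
\text{Invertible}

The MA(q) characteristic polynomial is P(z) = 1 + 1.028z + 0.396z^2.
Invertibility requires all roots to lie outside the unit circle, i.e. |z| > 1 for every root.
Set 1 + (1.028) z + (0.396) z^2 = 0, i.e. a z^2 + b z + c = 0 with a = 0.396, b = 1.028, c = 1.
Discriminant D = b^2 - 4ac = (1.028)^2 - 4*(0.396)*1 = 1.056784 - (1.584) = -0.527216.
D < 0, so the roots are the complex-conjugate pair z = (-b +/- i sqrt(-D)) / (2a) = -1.298 +/- 0.9168i.
For a conjugate pair |z|^2 = z * conj(z) = (product of roots) = c/a = 1/(0.396) = 2.525253, so |z| = sqrt(2.525253) = 1.5891 for both roots.
Moduli of all roots: 1.5891, 1.5891.
All moduli strictly greater than 1? Yes.
Verdict: Invertible.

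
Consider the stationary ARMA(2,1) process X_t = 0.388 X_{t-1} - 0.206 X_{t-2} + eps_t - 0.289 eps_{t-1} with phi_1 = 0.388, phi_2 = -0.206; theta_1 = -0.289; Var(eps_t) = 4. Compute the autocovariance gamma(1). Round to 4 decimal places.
\gamma(1) = 0.3870

Multiply the model equation by X_{t-k} and take expectations. With theta_0 = psi_0 = 1 and psi_j the MA(infinity) weights, this gives
  gamma(k) - sum_i phi_i gamma(k-i) = c_k,
  c_k = sigma^2 * sum_{j=k..q} theta_j psi_{j-k}   (c_k = 0 for k > q),
using gamma(-m) = gamma(m).
psi-weights needed (psi_j = theta_j + sum_i phi_i psi_{j-i}):
  psi_1 = theta_1 + phi_1 = -0.289 + (0.388) = 0.099
Right-hand sides:
  c_0 = sigma^2 (1 + theta_1 psi_1) = 4 * (1 + (-0.289)(0.099)) = 4 * 0.971389 = 3.885556
  c_1 = sigma^2 theta_1 = 4 * (-0.289) = -1.156
  c_2 = 0
Equations for k = 0, 1, 2 (AR order 2, c_2 = 0):
  (E0) gamma(0) = phi_1 gamma(1) + phi_2 gamma(2) + c_0
  (E1) gamma(1) = phi_1 gamma(0) + phi_2 gamma(1) + c_1
  (E2) gamma(2) = phi_1 gamma(1) + phi_2 gamma(0)
From (E1): gamma(1) = A gamma(0) + B with
  A = phi_1 / (1 - phi_2) = 0.388 / 1.206 = 0.321725,   B = c_1 / (1 - phi_2) = -1.156 / 1.206 = -0.958541.
Insert (E2) into (E0): gamma(0) (1 - phi_2^2) = phi_1 (1 + phi_2) gamma(1) + c_0.
  phi_1 (1 + phi_2) = (0.388)(0.794) = 0.308072,   1 - phi_2^2 = 0.957564.
Replace gamma(1) by A gamma(0) + B and collect gamma(0):
  gamma(0) [0.957564 - (0.308072)(0.321725)] = (0.308072)(-0.958541) + 3.885556
  gamma(0) * 0.85845 = 3.590256
  gamma(0) = 3.590256 / 0.85845 = 4.182256.
  gamma(1) = A gamma(0) + B = (0.321725)(4.182256) + (-0.958541) = 0.386995.
Therefore gamma(1) = 0.3870 (to 4 decimal places).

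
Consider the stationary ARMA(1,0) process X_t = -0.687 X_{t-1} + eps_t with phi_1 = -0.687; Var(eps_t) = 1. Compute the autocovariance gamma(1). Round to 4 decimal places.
\gamma(1) = -1.3011

Multiply the model equation by X_{t-k} and take expectations. With theta_0 = psi_0 = 1 and psi_j the MA(infinity) weights, this gives
  gamma(k) - sum_i phi_i gamma(k-i) = c_k,
  c_k = sigma^2 * sum_{j=k..q} theta_j psi_{j-k}   (c_k = 0 for k > q),
using gamma(-m) = gamma(m).
Pure AR (q = 0): c_0 = sigma^2 = 1, c_k = 0 for k >= 1.
Equations for k = 0 and k = 1 (AR order 1):
  gamma(0) = phi_1 gamma(1) + c_0
  gamma(1) = phi_1 gamma(0) + c_1
Substituting the second into the first: gamma(0) (1 - phi_1^2) = c_0 + phi_1 c_1, so
  gamma(0) = c_0 / (1 - phi_1^2) = 1 / (1 - (-0.687)^2) = 1 / 0.528031 = 1.893828.
  gamma(1) = phi_1 gamma(0) = (-0.687)(1.893828) = -1.30106.
Therefore gamma(1) = -1.3011 (to 4 decimal places).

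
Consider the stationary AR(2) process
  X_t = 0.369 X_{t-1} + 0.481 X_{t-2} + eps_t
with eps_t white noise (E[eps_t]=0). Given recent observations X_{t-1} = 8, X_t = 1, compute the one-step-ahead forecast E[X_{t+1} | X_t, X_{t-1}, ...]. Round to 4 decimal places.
E[X_{t+1} \mid \mathcal F_t] = 4.2170

For an AR(p) model X_t = c + sum_i phi_i X_{t-i} + eps_t, the
one-step-ahead conditional mean is
  E[X_{t+1} | X_t, ...] = c + sum_i phi_i X_{t+1-i}.
Substitute known values:
  E[X_{t+1} | ...] = (0.369) * (1) + (0.481) * (8)
                   = 4.2170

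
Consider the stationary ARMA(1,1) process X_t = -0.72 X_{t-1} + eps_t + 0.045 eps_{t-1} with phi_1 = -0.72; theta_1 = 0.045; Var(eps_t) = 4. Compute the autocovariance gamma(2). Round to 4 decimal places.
\gamma(2) = 3.9058

Multiply the model equation by X_{t-k} and take expectations. With theta_0 = psi_0 = 1 and psi_j the MA(infinity) weights, this gives
  gamma(k) - sum_i phi_i gamma(k-i) = c_k,
  c_k = sigma^2 * sum_{j=k..q} theta_j psi_{j-k}   (c_k = 0 for k > q),
using gamma(-m) = gamma(m).
psi-weights needed (psi_j = theta_j + sum_i phi_i psi_{j-i}):
  psi_1 = theta_1 + phi_1 = 0.045 + (-0.72) = -0.675
Right-hand sides:
  c_0 = sigma^2 (1 + theta_1 psi_1) = 4 * (1 + (0.045)(-0.675)) = 4 * 0.969625 = 3.8785
  c_1 = sigma^2 theta_1 = 4 * (0.045) = 0.18
  c_2 = 0
Equations for k = 0 and k = 1 (AR order 1):
  gamma(0) = phi_1 gamma(1) + c_0
  gamma(1) = phi_1 gamma(0) + c_1
Substituting the second into the first: gamma(0) (1 - phi_1^2) = c_0 + phi_1 c_1, so
  gamma(0) = (c_0 + phi_1 c_1) / (1 - phi_1^2) = (3.8785 + (-0.72)(0.18)) / (1 - (-0.72)^2) = 3.7489 / 0.4816 = 7.784261.
  gamma(1) = phi_1 gamma(0) + c_1 = (-0.72)(7.784261) + (0.18) = -5.424668.
For k = 2 (> q): gamma(2) = phi_1 gamma(1) = (-0.72)(-5.424668) = 3.905761.
Therefore gamma(2) = 3.9058 (to 4 decimal places).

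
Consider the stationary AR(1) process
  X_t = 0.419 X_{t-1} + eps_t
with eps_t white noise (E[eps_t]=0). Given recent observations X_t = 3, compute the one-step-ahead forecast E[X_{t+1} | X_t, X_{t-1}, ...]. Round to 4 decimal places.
E[X_{t+1} \mid \mathcal F_t] = 1.2570

For an AR(p) model X_t = c + sum_i phi_i X_{t-i} + eps_t, the
one-step-ahead conditional mean is
  E[X_{t+1} | X_t, ...] = c + sum_i phi_i X_{t+1-i}.
Substitute known values:
  E[X_{t+1} | ...] = (0.419) * (3)
                   = 1.2570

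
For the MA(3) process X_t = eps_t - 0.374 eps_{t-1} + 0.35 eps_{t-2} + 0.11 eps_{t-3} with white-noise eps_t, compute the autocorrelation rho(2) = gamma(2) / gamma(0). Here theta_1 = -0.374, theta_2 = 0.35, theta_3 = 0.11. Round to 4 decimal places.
\rho(2) = 0.2423

For an MA(q) process with theta_0 = 1, the autocovariance is
  gamma(k) = sigma^2 * sum_{i=0..q-k} theta_i * theta_{i+k},
and rho(k) = gamma(k) / gamma(0). Sigma^2 cancels.
  numerator   = (1)*(0.35) + (-0.374)*(0.11) = 0.30886.
  denominator = (1)^2 + (-0.374)^2 + (0.35)^2 + (0.11)^2 = 1.274476.
  rho(2) = 0.30886 / 1.274476 = 0.2423.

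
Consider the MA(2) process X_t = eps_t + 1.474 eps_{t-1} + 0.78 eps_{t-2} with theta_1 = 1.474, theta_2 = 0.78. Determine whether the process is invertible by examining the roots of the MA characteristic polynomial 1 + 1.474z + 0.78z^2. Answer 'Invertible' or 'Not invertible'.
\text{Invertible}

The MA(q) characteristic polynomial is P(z) = 1 + 1.474z + 0.78z^2.
Invertibility requires all roots to lie outside the unit circle, i.e. |z| > 1 for every root.
Set 1 + (1.474) z + (0.78) z^2 = 0, i.e. a z^2 + b z + c = 0 with a = 0.78, b = 1.474, c = 1.
Discriminant D = b^2 - 4ac = (1.474)^2 - 4*(0.78)*1 = 2.172676 - (3.12) = -0.947324.
D < 0, so the roots are the complex-conjugate pair z = (-b +/- i sqrt(-D)) / (2a) = -0.9449 +/- 0.6239i.
For a conjugate pair |z|^2 = z * conj(z) = (product of roots) = c/a = 1/(0.78) = 1.282051, so |z| = sqrt(1.282051) = 1.1323 for both roots.
Moduli of all roots: 1.1323, 1.1323.
All moduli strictly greater than 1? Yes.
Verdict: Invertible.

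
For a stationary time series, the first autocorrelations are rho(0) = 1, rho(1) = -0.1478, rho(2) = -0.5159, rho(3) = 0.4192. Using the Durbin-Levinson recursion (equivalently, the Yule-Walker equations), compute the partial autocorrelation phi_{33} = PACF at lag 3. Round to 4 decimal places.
\phi_{33} = 0.3220

The PACF at lag k is phi_{kk}, the last component of the solution
to the Yule-Walker system G_k phi = r_k where
  (G_k)_{ij} = rho(|i - j|), (r_k)_i = rho(i), i,j = 1..k.
Equivalently, Durbin-Levinson gives phi_{kk} iteratively:
  phi_{11} = rho(1)
  phi_{kk} = [rho(k) - sum_{j=1..k-1} phi_{k-1,j} rho(k-j)]
            / [1 - sum_{j=1..k-1} phi_{k-1,j} rho(j)],
  phi_{k,j} = phi_{k-1,j} - phi_{kk} phi_{k-1,k-j},  j = 1..k-1.
Step k = 1:
  phi_11 = rho(1) = -0.1478.
Step k = 2:
  phi_22 = [rho(2) - phi_11 rho(1)] / [1 - phi_11 rho(1)] = [-0.5159 - (-0.1478)(-0.1478)] / [1 - (-0.1478)(-0.1478)]
         = -0.53774484 / 0.97815516 = -0.549754.
  Update: phi_21 = phi_11 - phi_22 phi_11 = -0.1478 - (-0.549754)(-0.1478) = -0.229054.
Step k = 3:
  phi_33 = [rho(3) - phi_21 rho(2) - phi_22 rho(1)] / [1 - phi_21 rho(1) - phi_22 rho(2)]
    numerator   = 0.4192 - (-0.229054)(-0.5159) - (-0.549754)(-0.1478) = 0.21977756
    denominator = 1 - (-0.229054)(-0.1478) - (-0.549754)(-0.5159) = 0.68252771
  phi_33 = 0.21977756 / 0.68252771 = 0.322.
Therefore phi_{33} = 0.3220.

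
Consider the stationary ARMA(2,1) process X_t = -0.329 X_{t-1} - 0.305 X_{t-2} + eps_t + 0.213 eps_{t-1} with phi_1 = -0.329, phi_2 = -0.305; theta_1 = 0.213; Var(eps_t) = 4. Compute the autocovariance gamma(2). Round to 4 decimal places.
\gamma(2) = -1.1957

Multiply the model equation by X_{t-k} and take expectations. With theta_0 = psi_0 = 1 and psi_j the MA(infinity) weights, this gives
  gamma(k) - sum_i phi_i gamma(k-i) = c_k,
  c_k = sigma^2 * sum_{j=k..q} theta_j psi_{j-k}   (c_k = 0 for k > q),
using gamma(-m) = gamma(m).
psi-weights needed (psi_j = theta_j + sum_i phi_i psi_{j-i}):
  psi_1 = theta_1 + phi_1 = 0.213 + (-0.329) = -0.116
Right-hand sides:
  c_0 = sigma^2 (1 + theta_1 psi_1) = 4 * (1 + (0.213)(-0.116)) = 4 * 0.975292 = 3.901168
  c_1 = sigma^2 theta_1 = 4 * (0.213) = 0.852
  c_2 = 0
Equations for k = 0, 1, 2 (AR order 2, c_2 = 0):
  (E0) gamma(0) = phi_1 gamma(1) + phi_2 gamma(2) + c_0
  (E1) gamma(1) = phi_1 gamma(0) + phi_2 gamma(1) + c_1
  (E2) gamma(2) = phi_1 gamma(1) + phi_2 gamma(0)
From (E1): gamma(1) = A gamma(0) + B with
  A = phi_1 / (1 - phi_2) = -0.329 / 1.305 = -0.252107,   B = c_1 / (1 - phi_2) = 0.852 / 1.305 = 0.652874.
Insert (E2) into (E0): gamma(0) (1 - phi_2^2) = phi_1 (1 + phi_2) gamma(1) + c_0.
  phi_1 (1 + phi_2) = (-0.329)(0.695) = -0.228655,   1 - phi_2^2 = 0.906975.
Replace gamma(1) by A gamma(0) + B and collect gamma(0):
  gamma(0) [0.906975 - (-0.228655)(-0.252107)] = (-0.228655)(0.652874) + 3.901168
  gamma(0) * 0.849329 = 3.751885
  gamma(0) = 3.751885 / 0.849329 = 4.417468.
  gamma(1) = A gamma(0) + B = (-0.252107)(4.417468) + (0.652874) = -0.460802.
  gamma(2) = phi_1 gamma(1) + phi_2 gamma(0) = (-0.329)(-0.460802) + (-0.305)(4.417468) = -1.195724.
Therefore gamma(2) = -1.1957 (to 4 decimal places).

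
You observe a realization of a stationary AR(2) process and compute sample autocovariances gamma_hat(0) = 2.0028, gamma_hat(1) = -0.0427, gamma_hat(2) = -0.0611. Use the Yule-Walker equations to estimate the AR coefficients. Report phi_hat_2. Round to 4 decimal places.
\hat\phi_{2} = -0.0310

The Yule-Walker equations for an AR(p) process read, in matrix form,
  Gamma_p phi = r_p,   with   (Gamma_p)_{ij} = gamma(|i - j|),
                       (r_p)_i = gamma(i),   i,j = 1..p.
Substitute the sample gammas (Toeplitz matrix and right-hand side of size 2):
  Gamma_p = [[2.0028, -0.0427], [-0.0427, 2.0028]]
  r_p     = [-0.0427, -0.0611]
Written out:
  2.0028 phi_1 - 0.0427 phi_2 = -0.0427
  -0.0427 phi_1 + 2.0028 phi_2 = -0.0611
Solve by Cramer's rule:
  det = gamma(0)^2 - gamma(1)^2 = (2.0028)^2 - (-0.0427)^2 = 4.01120784 - 0.00182329 = 4.00938455
  phi_hat_1 = [gamma(1) gamma(0) - gamma(1) gamma(2)] / det = [(-0.0427)(2.0028) - (-0.0427)(-0.0611)] / 4.00938455 = -0.08812853 / 4.00938455 = -0.022
  phi_hat_2 = [gamma(0) gamma(2) - gamma(1)^2] / det = [(2.0028)(-0.0611) - (-0.0427)^2] / 4.00938455 = -0.12419437 / 4.00938455 = -0.031
So phi_hat = [-0.0220, -0.0310].
Therefore phi_hat_2 = -0.0310.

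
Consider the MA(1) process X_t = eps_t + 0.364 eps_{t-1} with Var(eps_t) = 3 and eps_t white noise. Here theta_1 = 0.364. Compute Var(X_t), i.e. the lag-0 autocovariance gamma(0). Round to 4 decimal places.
\gamma(0) = 3.3975

For an MA(q) process X_t = eps_t + sum_i theta_i eps_{t-i} with
Var(eps_t) = sigma^2, the variance is
  gamma(0) = sigma^2 * (1 + sum_i theta_i^2).
  sum_i theta_i^2 = (0.364)^2 = 0.132496.
  gamma(0) = 3 * (1 + 0.132496) = 3 * 1.132496 = 3.397488, which rounds to 3.3975.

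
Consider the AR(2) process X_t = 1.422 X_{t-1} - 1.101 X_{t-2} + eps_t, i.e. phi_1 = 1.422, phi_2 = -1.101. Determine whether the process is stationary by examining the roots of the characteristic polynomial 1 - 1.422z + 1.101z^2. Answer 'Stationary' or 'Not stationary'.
\text{Not stationary}

The AR(p) characteristic polynomial is P(z) = 1 - 1.422z + 1.101z^2.
Stationarity requires all roots to lie outside the unit circle, i.e. |z| > 1 for every root.
Set 1 + (-1.422) z + (1.101) z^2 = 0, i.e. a z^2 + b z + c = 0 with a = 1.101, b = -1.422, c = 1.
Discriminant D = b^2 - 4ac = (-1.422)^2 - 4*(1.101)*1 = 2.022084 - (4.404) = -2.381916.
D < 0, so the roots are the complex-conjugate pair z = (-b +/- i sqrt(-D)) / (2a) = 0.6458 +/- 0.7009i.
For a conjugate pair |z|^2 = z * conj(z) = (product of roots) = c/a = 1/(1.101) = 0.908265, so |z| = sqrt(0.908265) = 0.953 for both roots.
Moduli of all roots: 0.9530, 0.9530.
All moduli strictly greater than 1? No.
Verdict: Not stationary.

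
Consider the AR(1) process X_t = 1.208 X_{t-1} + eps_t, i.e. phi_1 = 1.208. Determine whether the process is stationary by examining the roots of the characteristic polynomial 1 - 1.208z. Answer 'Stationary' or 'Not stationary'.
\text{Not stationary}

The AR(p) characteristic polynomial is P(z) = 1 - 1.208z.
Stationarity requires all roots to lie outside the unit circle, i.e. |z| > 1 for every root.
This is linear in z: 1 + (-1.208) z = 0  =>  z = -1/(-1.208) = 0.827815,  |z| = 0.827815.
Moduli of all roots: 0.8278.
All moduli strictly greater than 1? No.
Verdict: Not stationary.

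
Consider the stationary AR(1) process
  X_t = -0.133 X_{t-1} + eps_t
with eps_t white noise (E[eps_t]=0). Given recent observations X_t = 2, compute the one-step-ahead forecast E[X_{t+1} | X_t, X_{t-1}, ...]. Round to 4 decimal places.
E[X_{t+1} \mid \mathcal F_t] = -0.2660

For an AR(p) model X_t = c + sum_i phi_i X_{t-i} + eps_t, the
one-step-ahead conditional mean is
  E[X_{t+1} | X_t, ...] = c + sum_i phi_i X_{t+1-i}.
Substitute known values:
  E[X_{t+1} | ...] = (-0.133) * (2)
                   = -0.2660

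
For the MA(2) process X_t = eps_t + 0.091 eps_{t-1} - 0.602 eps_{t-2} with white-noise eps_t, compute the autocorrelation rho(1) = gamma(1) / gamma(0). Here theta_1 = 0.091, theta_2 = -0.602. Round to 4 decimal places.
\rho(1) = 0.0264

For an MA(q) process with theta_0 = 1, the autocovariance is
  gamma(k) = sigma^2 * sum_{i=0..q-k} theta_i * theta_{i+k},
and rho(k) = gamma(k) / gamma(0). Sigma^2 cancels.
  numerator   = (1)*(0.091) + (0.091)*(-0.602) = 0.036218.
  denominator = (1)^2 + (0.091)^2 + (-0.602)^2 = 1.370685.
  rho(1) = 0.036218 / 1.370685 = 0.0264.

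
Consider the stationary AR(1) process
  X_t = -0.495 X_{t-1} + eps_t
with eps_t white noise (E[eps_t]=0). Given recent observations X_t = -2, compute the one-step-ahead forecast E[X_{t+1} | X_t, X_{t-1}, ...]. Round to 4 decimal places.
E[X_{t+1} \mid \mathcal F_t] = 0.9900

For an AR(p) model X_t = c + sum_i phi_i X_{t-i} + eps_t, the
one-step-ahead conditional mean is
  E[X_{t+1} | X_t, ...] = c + sum_i phi_i X_{t+1-i}.
Substitute known values:
  E[X_{t+1} | ...] = (-0.495) * (-2)
                   = 0.9900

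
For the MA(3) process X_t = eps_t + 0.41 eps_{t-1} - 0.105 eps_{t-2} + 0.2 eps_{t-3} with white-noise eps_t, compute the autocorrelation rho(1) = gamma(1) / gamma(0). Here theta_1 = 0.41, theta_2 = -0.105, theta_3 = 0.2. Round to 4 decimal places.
\rho(1) = 0.2838

For an MA(q) process with theta_0 = 1, the autocovariance is
  gamma(k) = sigma^2 * sum_{i=0..q-k} theta_i * theta_{i+k},
and rho(k) = gamma(k) / gamma(0). Sigma^2 cancels.
  numerator   = (1)*(0.41) + (0.41)*(-0.105) + (-0.105)*(0.2) = 0.34595.
  denominator = (1)^2 + (0.41)^2 + (-0.105)^2 + (0.2)^2 = 1.219125.
  rho(1) = 0.34595 / 1.219125 = 0.2838.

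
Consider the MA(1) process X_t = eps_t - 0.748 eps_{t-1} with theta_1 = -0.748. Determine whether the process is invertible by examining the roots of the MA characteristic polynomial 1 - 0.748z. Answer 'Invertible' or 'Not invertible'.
\text{Invertible}

The MA(q) characteristic polynomial is P(z) = 1 - 0.748z.
Invertibility requires all roots to lie outside the unit circle, i.e. |z| > 1 for every root.
This is linear in z: 1 + (-0.748) z = 0  =>  z = -1/(-0.748) = 1.336898,  |z| = 1.336898.
Moduli of all roots: 1.3369.
All moduli strictly greater than 1? Yes.
Verdict: Invertible.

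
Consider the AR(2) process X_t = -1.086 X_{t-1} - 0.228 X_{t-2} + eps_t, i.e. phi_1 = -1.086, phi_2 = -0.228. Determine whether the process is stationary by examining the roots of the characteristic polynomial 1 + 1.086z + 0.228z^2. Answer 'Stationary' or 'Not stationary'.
\text{Stationary}

The AR(p) characteristic polynomial is P(z) = 1 + 1.086z + 0.228z^2.
Stationarity requires all roots to lie outside the unit circle, i.e. |z| > 1 for every root.
Set 1 + (1.086) z + (0.228) z^2 = 0, i.e. a z^2 + b z + c = 0 with a = 0.228, b = 1.086, c = 1.
Discriminant D = b^2 - 4ac = (1.086)^2 - 4*(0.228)*1 = 1.179396 - (0.912) = 0.267396.
D >= 0, so the roots are real: z = (-b +/- sqrt(D)) / (2a) = (-1.086 +/- 0.517103) / (0.456).
  z_1 = (-1.086 + 0.517103) / (0.456) = -1.2476,   |z_1| = 1.2476.
  z_2 = (-1.086 - 0.517103) / (0.456) = -3.5156,   |z_2| = 3.5156.
Moduli of all roots: 1.2476, 3.5156.
All moduli strictly greater than 1? Yes.
Verdict: Stationary.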